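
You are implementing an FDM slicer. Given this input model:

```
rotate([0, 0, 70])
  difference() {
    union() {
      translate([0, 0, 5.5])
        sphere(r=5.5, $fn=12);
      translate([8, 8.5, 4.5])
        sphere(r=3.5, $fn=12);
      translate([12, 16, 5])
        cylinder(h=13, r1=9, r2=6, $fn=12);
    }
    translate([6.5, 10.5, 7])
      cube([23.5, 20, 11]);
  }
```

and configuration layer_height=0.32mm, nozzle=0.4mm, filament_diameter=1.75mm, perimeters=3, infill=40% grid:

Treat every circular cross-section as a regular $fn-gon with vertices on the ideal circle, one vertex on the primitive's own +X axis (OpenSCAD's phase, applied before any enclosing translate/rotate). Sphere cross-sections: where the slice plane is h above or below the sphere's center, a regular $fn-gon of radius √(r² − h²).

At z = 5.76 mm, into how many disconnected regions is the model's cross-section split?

At z = 5.76 mm: the r=5.5 sphere contributes a regular 12-gon of circumradius √(5.5²−0.26²) = 5.494; the r=3.5 sphere at (8, 8.5) slices to a regular 12-gon of circumradius 3.265 (√(r²−h²) with h=1.26 from center); the cone at (12, 16): at t=0.058 of its height the radius interpolates to r₁+(r₂−r₁)t = 8.825, giving a regular 12-gon of that circumradius; Merging all regions: the regions partially overlap (shared area 15.34 mm²), so overlapping operands fuse into one piece — 2 connected regions; the cube at (6.5, 10.5) does not reach this height (z outside [7, 18]); After the difference (first − rest): none of the subtracted shapes is present at this height, so the result so far is unchanged — 2 connected regions; (rotated 70° about Z; rotation is an isometry so areas/perimeters/island counts are preserved). The result has 2 disconnected regions.

2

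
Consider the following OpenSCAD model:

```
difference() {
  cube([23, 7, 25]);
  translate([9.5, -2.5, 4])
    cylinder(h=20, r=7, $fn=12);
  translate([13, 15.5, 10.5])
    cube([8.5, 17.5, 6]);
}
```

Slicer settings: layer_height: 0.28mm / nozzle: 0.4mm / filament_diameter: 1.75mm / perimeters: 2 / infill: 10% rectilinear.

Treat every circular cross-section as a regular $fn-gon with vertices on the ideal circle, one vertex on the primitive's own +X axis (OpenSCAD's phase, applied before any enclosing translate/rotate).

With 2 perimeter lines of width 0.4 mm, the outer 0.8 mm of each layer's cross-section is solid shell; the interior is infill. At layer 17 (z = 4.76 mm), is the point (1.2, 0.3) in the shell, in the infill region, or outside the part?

At z = 4.76 mm: the cube (footprint 23×7) is included at this height; the r=7 cylinder at (9.5, -2.5) contributes a regular 12-gon of circumradius 7; the cube at (13, 15.5) is not intersected at this z (z outside [10.5, 16.5]); After the difference (first − rest): starting from the 23×7 cube, the r=7 cylinder at (9.5, -2.5) partially overlaps it — only the 40.17 mm² overlap (of its 147.00 mm²) is removed, clipping the outline — 1 connected region. Overall, the cross-section is a single solid region. The nearest boundary edge runs (3.17, 0.00)→(0.00, 0.00); distance from the point to it = 0.30 mm. The point is inside the cross-section, 0.30 mm from the nearest boundary — within the 0.8 mm shell band (2 × 0.4).

shell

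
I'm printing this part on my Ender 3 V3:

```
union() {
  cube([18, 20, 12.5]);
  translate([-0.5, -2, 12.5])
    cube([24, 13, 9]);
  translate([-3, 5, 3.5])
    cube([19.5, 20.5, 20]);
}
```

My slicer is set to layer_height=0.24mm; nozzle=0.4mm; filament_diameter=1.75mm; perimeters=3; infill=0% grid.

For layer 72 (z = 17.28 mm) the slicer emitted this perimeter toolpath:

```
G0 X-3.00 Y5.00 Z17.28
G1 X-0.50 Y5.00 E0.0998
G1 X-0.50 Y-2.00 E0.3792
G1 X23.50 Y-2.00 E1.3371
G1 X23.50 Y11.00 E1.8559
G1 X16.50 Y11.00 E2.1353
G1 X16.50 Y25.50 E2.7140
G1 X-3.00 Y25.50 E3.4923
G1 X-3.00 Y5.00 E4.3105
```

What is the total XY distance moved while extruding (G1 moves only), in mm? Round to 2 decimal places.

Sum the Euclidean lengths of each G1 segment: total = 108.00 mm.

108.00 mm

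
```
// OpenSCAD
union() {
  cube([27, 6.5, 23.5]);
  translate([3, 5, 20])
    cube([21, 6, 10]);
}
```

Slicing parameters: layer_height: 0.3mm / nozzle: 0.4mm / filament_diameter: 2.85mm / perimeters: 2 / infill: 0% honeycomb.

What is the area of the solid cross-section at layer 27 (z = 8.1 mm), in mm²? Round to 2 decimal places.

At z = 8.1 mm: the cube is present — its section is the full 27×6.5 rectangle (area 175.50 mm²); the cube at (3, 5) does not reach this height (z outside [20, 30]); Combining (union): only the 27×6.5 cube is present, so the union is just that shape — area = 175.50 mm². Overall, the cross-section is a single solid region. Net area = 175.50 mm².

175.50 mm²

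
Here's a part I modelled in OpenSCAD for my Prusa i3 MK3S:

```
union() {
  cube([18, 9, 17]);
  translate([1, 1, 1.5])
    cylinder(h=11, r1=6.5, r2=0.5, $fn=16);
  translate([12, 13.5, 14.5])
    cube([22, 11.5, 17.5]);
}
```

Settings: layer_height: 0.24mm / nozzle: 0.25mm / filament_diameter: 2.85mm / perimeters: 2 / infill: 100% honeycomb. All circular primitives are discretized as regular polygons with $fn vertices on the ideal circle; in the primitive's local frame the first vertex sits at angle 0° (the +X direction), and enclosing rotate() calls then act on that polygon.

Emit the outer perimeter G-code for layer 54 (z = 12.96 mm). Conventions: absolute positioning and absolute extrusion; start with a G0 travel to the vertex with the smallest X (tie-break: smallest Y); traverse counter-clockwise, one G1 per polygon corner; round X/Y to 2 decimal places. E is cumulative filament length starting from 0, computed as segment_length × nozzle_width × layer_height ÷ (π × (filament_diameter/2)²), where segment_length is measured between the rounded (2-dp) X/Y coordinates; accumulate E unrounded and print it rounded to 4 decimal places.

At z = 12.96 mm: the 18×9 cube contributes its full rectangle; the cone at (1, 1) is absent (z outside [1.5, 12.5]); the cube at (12, 13.5) is not intersected at this z (z outside [14.5, 32]); Taking the union: only the 18×9 cube is present, so the union is just that shape — 1 connected region. The outline is a single polygon with 4 vertices. Extrusion per mm of travel: 0.25 × 0.24 / (π × 1.425²) = 0.009405. Accumulating E over each segment gives final E = 0.5079.

G0 X0.00 Y0.00 Z12.96
G1 X18.00 Y0.00 E0.1693
G1 X18.00 Y9.00 E0.2539
G1 X0.00 Y9.00 E0.4232
G1 X0.00 Y0.00 E0.5079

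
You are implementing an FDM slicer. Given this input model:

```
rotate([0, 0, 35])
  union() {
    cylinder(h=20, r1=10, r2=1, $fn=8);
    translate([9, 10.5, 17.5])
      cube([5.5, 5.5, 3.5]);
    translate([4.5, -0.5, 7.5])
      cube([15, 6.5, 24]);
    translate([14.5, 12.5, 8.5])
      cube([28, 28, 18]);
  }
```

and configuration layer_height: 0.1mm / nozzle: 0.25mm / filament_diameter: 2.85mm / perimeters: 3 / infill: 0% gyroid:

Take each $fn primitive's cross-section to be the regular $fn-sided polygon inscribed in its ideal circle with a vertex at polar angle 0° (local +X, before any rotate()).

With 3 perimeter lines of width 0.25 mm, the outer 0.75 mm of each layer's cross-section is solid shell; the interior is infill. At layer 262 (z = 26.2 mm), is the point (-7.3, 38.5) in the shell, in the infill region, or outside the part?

At z = 26.2 mm: the cone is absent (z outside [0, 20]); the cube at (9, 10.5) is not intersected at this z (z outside [17.5, 21]); the 15×6.5 cube at (4.5, -0.5) contributes its full rectangle; the cube at (14.5, 12.5) (footprint 28×28) is included at this height; Combining (union): the 2 present regions are separate (no shared area or edge), so areas and boundary lengths simply add and each stays a separate island — 2 connected regions; (whole slice rotated 35° about Z — lengths, areas and connectivity unchanged). Overall, the cross-section has 2 separate islands. Undo the 35° rotation: the query point maps to (16.103, 35.724) in the un-rotated model frame. The nearest boundary edge runs (14.50, 12.50)→(14.50, 40.50); distance from the point to it = 1.60 mm. (Shell/infill is judged within the island containing the point — the largest one.) The point is inside the cross-section and 1.60 mm from the nearest boundary — more than the 0.75 mm shell width (3 × 0.25), so it's in the infill interior.

infill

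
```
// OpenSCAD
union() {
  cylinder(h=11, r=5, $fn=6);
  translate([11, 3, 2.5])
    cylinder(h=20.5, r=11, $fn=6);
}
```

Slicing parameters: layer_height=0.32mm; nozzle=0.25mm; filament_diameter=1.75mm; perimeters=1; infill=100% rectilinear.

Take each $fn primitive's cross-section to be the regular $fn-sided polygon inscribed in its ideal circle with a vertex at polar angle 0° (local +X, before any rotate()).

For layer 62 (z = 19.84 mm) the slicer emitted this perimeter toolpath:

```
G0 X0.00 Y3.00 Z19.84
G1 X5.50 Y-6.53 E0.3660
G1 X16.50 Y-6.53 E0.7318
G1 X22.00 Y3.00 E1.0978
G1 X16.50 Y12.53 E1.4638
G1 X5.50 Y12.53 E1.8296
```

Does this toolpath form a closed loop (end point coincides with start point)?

Start point (G0): (0.00, 3.00). End point (last G1): the path does not return to the start — open.

no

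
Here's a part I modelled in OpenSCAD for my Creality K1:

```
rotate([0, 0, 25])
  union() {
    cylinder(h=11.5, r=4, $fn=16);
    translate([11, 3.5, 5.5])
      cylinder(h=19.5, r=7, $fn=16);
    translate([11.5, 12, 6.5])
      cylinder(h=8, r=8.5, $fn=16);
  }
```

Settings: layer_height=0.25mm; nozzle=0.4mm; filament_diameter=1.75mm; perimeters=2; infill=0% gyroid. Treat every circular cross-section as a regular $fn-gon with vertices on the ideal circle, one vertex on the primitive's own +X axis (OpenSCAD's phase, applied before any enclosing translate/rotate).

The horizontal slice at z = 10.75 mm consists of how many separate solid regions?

2

At z = 10.75 mm: the cylinder: section is a regular 16-gon, circumradius r=4; the r=7 cylinder at (11, 3.5) contributes a regular 16-gon of circumradius 7; the cylinder at (11.5, 12): section is a regular 16-gon, circumradius r=8.5; Taking the union: the regions partially overlap (shared area 60.13 mm²), so overlapping operands fuse into one piece — 2 connected regions; (rotated 25° about Z; rotation is an isometry so areas/perimeters/island counts are preserved). The result has 2 disconnected regions.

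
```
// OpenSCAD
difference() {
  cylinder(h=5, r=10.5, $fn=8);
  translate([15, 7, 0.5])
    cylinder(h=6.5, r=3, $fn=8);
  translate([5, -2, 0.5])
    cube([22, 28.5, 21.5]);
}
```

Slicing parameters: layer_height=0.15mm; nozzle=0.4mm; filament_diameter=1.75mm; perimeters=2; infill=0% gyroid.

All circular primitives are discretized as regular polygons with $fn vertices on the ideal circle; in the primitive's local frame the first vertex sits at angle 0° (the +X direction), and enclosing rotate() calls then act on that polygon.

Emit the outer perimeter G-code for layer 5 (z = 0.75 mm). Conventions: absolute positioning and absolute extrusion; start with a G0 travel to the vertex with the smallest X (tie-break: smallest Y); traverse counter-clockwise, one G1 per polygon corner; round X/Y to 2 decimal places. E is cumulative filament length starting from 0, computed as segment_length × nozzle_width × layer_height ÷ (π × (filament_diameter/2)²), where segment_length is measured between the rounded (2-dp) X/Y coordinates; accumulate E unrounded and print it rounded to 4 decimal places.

G0 X-10.50 Y0.00 Z0.75
G1 X-7.42 Y-7.42 E0.2004
G1 X0.00 Y-10.50 E0.4008
G1 X7.42 Y-7.42 E0.6012
G1 X9.67 Y-2.00 E0.7476
G1 X5.00 Y-2.00 E0.8641
G1 X5.00 Y8.43 E1.1243
G1 X0.00 Y10.50 E1.2593
G1 X-7.42 Y7.42 E1.4597
G1 X-10.50 Y0.00 E1.6601

At z = 0.75 mm: the r=10.5 cylinder contributes a regular 8-gon of circumradius 10.5; the r=3 cylinder at (15, 7) gives a regular 8-gon of circumradius 3 (constant along its height); the cube at (5, -2) (footprint 22×28.5) is included at this height; Taking the first minus the rest: starting from the r=10.5 cylinder, the r=3 cylinder at (15, 7) misses the remaining region (no effect); the 22×28.5 cube at (5, -2) partially overlaps it — only the 40.81 mm² overlap (of its 627.00 mm²) is removed, clipping the outline — 1 connected region. The outline is a single polygon with 9 vertices. Extrusion per mm of travel: 0.4 × 0.15 / (π × 0.875²) = 0.024945. Accumulating E over each segment gives final E = 1.6601.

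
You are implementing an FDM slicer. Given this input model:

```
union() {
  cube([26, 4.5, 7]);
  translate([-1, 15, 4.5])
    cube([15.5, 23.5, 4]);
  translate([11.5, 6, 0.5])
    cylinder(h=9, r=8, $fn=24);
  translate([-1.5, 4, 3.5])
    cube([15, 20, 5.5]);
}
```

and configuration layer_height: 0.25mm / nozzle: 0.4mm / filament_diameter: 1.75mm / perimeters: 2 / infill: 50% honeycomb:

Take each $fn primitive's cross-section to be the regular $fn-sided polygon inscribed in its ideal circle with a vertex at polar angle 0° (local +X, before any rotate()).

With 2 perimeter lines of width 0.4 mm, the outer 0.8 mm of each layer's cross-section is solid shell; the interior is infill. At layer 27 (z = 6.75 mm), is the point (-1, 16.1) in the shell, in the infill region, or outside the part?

shell

At z = 6.75 mm: the cube is present — its section is the full 26×4.5 rectangle; the 15.5×23.5 cube at (-1, 15) contributes its full rectangle; the cylinder at (11.5, 6): section is a regular 24-gon, circumradius r=8; the cube at (-1.5, 4) (footprint 15×20) is included at this height; Combining (union): the regions partially overlap (shared area 279.25 mm²), so overlapping operands fuse into one piece — 1 connected region. Overall, the cross-section is a single solid region. The nearest boundary edge runs (-1.50, 4.00)→(-1.50, 24.00); distance from the point to it = 0.50 mm. The point is inside the cross-section, 0.50 mm from the nearest boundary — within the 0.8 mm shell band (2 × 0.4).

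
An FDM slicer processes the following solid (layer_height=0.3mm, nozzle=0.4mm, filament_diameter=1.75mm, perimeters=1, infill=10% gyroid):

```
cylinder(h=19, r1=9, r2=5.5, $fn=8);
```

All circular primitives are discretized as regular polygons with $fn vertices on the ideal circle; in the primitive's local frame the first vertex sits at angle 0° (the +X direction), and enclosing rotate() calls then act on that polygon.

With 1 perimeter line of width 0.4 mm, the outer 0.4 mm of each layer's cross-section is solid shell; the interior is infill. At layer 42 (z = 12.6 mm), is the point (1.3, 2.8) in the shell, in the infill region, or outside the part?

infill

At z = 12.6 mm: the cone contributes a regular 8-gon of circumradius 6.679 (interpolated between r1=9 and r2=5.5 at t=0.663). Overall, the cross-section is a single solid region. The nearest boundary edge runs (4.72, 4.72)→(0.00, 6.68); distance from the point to it = 3.09 mm. The point is inside the cross-section and 3.09 mm from the nearest boundary — more than the 0.4 mm shell width (1 × 0.4), so it's in the infill interior.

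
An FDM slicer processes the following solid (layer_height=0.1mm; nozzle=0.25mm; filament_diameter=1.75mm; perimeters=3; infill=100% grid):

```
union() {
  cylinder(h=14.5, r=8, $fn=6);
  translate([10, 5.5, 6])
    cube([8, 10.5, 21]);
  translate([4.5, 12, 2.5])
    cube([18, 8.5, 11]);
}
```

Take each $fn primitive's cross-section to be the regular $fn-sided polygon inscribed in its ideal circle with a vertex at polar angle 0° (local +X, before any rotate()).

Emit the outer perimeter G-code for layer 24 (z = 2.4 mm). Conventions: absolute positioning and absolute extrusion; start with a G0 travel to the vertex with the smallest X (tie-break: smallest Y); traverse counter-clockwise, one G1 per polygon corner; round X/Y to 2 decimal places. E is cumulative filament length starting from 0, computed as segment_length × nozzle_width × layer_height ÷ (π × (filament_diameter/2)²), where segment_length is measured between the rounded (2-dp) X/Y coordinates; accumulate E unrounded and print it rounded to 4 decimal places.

At z = 2.4 mm: the cylinder: section is a regular 6-gon, circumradius r=8; the cube at (10, 5.5) does not reach this height (z outside [6, 27]); the cube at (4.5, 12) does not reach this height (z outside [2.5, 13.5]); Combining (union): only the r=8 cylinder is present, so the union is just that shape — 1 connected region. The outline is a single polygon with 6 vertices. Extrusion per mm of travel: 0.25 × 0.1 / (π × 0.875²) = 0.010394. Accumulating E over each segment gives final E = 0.4990.

G0 X-8.00 Y0.00 Z2.40
G1 X-4.00 Y-6.93 E0.0832
G1 X4.00 Y-6.93 E0.1663
G1 X8.00 Y0.00 E0.2495
G1 X4.00 Y6.93 E0.3326
G1 X-4.00 Y6.93 E0.4158
G1 X-8.00 Y0.00 E0.4990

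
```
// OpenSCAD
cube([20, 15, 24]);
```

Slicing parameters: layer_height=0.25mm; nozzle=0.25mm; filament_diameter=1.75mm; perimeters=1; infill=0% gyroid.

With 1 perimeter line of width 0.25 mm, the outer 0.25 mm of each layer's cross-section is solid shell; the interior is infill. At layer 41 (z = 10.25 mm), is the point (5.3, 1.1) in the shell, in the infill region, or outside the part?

infill

At z = 10.25 mm: the cube (footprint 20×15) is included at this height. Overall, the cross-section is a single solid region. The nearest boundary edge runs (0.00, 0.00)→(20.00, 0.00); distance from the point to it = 1.10 mm. The point is inside the cross-section and 1.10 mm from the nearest boundary — more than the 0.25 mm shell width (1 × 0.25), so it's in the infill interior.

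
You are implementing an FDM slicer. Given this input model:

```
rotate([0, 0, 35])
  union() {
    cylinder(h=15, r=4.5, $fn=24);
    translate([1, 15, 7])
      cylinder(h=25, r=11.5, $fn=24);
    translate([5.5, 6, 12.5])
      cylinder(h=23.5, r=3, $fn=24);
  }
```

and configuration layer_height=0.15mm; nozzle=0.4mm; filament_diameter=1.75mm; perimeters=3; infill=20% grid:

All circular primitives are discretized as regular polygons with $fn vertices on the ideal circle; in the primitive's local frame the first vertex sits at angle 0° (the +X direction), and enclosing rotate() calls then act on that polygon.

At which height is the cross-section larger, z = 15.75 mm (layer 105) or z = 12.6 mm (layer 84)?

layer 84 (z = 12.6 mm)

Layer 105 (z = 15.75): the cylinder is not intersected at this z (z outside [0, 15]); the cylinder at (1, 15): section is a regular 24-gon, circumradius r=11.5 (area = (24/2)·11.500²·sin(360°/24) = 410.75 mm²); the cylinder at (5.5, 6): section is a regular 24-gon, circumradius r=3 (area = (24/2)·3.000²·sin(360°/24) = 27.95 mm²); Combining (union): the regions partially overlap — summed areas 438.70 mm² minus the doubly-counted overlap 21.27 mm² gives 417.43 mm² — area = 417.43 mm²; (rotated 35° about Z; rotation is an isometry so areas/perimeters/island counts are preserved). So its area = 417.43 mm². Layer 84 (z = 12.6): the r=4.5 cylinder contributes a regular 24-gon of circumradius 4.5 (area = (24/2)·4.500²·sin(360°/24) = 62.89 mm²); the r=11.5 cylinder at (1, 15) contributes a regular 24-gon of circumradius 11.5 (area = (24/2)·11.500²·sin(360°/24) = 410.75 mm²); the r=3 cylinder at (5.5, 6) contributes a regular 24-gon of circumradius 3 (area = (24/2)·3.000²·sin(360°/24) = 27.95 mm²); Taking the union: the regions partially overlap — summed areas 501.59 mm² minus the doubly-counted overlap 24.00 mm² gives 477.59 mm² — area = 477.59 mm²; (whole slice rotated 35° about Z — lengths, areas and connectivity unchanged). So its area = 477.59 mm². Layer 84 is larger (477.59 vs 417.43 mm²).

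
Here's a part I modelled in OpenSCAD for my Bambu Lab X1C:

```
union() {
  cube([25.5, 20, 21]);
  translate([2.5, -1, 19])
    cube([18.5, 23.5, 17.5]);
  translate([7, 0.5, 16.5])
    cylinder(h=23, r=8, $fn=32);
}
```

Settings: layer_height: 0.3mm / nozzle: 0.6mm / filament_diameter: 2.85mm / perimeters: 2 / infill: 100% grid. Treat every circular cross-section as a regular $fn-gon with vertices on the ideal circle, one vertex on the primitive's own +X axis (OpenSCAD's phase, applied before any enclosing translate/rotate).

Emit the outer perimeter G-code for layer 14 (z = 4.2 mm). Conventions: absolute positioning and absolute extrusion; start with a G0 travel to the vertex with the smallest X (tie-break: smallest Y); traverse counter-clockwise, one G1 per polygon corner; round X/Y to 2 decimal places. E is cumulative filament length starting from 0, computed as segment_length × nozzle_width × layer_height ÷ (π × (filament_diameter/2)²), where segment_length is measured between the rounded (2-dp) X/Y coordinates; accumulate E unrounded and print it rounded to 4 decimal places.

G0 X0.00 Y0.00 Z4.20
G1 X25.50 Y0.00 E0.7195
G1 X25.50 Y20.00 E1.2838
G1 X0.00 Y20.00 E2.0033
G1 X0.00 Y0.00 E2.5676

At z = 4.2 mm: the cube is present — its section is the full 25.5×20 rectangle; the cube at (2.5, -1) is absent (z outside [19, 36.5]); the cylinder at (7, 0.5) is not intersected at this z (z outside [16.5, 39.5]); Merging all regions: only the 25.5×20 cube is present, so the union is just that shape — 1 connected region. The outline is a single polygon with 4 vertices. Extrusion per mm of travel: 0.6 × 0.3 / (π × 1.425²) = 0.028216. Accumulating E over each segment gives final E = 2.5676.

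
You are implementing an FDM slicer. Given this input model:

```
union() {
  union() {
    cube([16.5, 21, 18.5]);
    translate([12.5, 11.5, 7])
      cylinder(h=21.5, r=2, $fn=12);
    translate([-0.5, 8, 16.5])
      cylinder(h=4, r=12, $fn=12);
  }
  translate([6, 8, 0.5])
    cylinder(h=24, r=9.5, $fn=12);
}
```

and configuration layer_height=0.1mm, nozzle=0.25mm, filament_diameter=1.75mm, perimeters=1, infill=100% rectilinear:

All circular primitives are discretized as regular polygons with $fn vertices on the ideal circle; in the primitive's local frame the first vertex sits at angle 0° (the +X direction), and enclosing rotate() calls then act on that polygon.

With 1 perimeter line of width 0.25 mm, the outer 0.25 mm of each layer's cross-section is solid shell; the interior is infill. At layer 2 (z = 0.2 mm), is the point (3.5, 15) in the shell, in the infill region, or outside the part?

At z = 0.2 mm: the cube is present — its section is the full 16.5×21 rectangle; the cylinder at (12.5, 11.5) does not reach this height (z outside [7, 28.5]); the cylinder at (-0.5, 8) is not intersected at this z (z outside [16.5, 20.5]); Merging all regions: only the 16.5×21 cube is present, so the union is just that shape — 1 connected region; the cylinder at (6, 8) is absent (z outside [0.5, 24.5]); Merging all regions: only that combined region is present, so the union is just that shape — 1 connected region. Overall, the cross-section is a single solid region. The nearest boundary edge runs (0.00, 21.00)→(0.00, 0.00); distance from the point to it = 3.50 mm. The point is inside the cross-section and 3.50 mm from the nearest boundary — more than the 0.25 mm shell width (1 × 0.25), so it's in the infill interior.

infill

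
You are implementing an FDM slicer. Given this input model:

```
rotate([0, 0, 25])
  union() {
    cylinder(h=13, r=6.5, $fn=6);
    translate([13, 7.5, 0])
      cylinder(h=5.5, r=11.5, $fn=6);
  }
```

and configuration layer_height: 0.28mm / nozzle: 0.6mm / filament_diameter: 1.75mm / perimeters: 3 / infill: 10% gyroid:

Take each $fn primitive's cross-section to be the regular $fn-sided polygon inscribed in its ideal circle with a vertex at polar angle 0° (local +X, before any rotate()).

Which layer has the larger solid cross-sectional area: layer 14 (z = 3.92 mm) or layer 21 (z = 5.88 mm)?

layer 14 (z = 3.92 mm)

Layer 14 (z = 3.92): the r=6.5 cylinder gives a regular 6-gon of circumradius 6.5 (constant along its height) (area = (6/2)·6.500²·sin(360°/6) = 109.77 mm²); the r=11.5 cylinder at (13, 7.5) contributes a regular 6-gon of circumradius 11.5 (area = (6/2)·11.500²·sin(360°/6) = 343.60 mm²); Taking the union: the regions partially overlap — summed areas 453.36 mm² minus the doubly-counted overlap 3.97 mm² gives 449.40 mm² — area = 449.40 mm²; (whole slice rotated 25° about Z — lengths, areas and connectivity unchanged). So its area = 449.40 mm². Layer 21 (z = 5.88): the r=6.5 cylinder contributes a regular 6-gon of circumradius 6.5 (area = (6/2)·6.500²·sin(360°/6) = 109.77 mm²); the cylinder at (13, 7.5) is not intersected at this z (z outside [0, 5.5]); Combining (union): only the r=6.5 cylinder is present, so the union is just that shape — area = 109.77 mm²; (whole slice rotated 25° about Z — lengths, areas and connectivity unchanged). So its area = 109.77 mm². Layer 14 is larger (449.40 vs 109.77 mm²).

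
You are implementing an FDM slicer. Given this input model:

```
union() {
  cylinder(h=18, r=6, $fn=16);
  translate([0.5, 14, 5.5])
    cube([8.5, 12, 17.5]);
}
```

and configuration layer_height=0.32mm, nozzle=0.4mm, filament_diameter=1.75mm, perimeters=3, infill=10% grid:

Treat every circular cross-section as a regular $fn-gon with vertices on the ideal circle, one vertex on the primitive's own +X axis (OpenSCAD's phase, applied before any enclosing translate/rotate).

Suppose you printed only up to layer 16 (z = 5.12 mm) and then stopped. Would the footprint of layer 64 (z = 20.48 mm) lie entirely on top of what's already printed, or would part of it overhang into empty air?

Compare the two slices. At z = 5.12: the r=6 cylinder contributes a regular 16-gon of circumradius 6 (area = (16/2)·6.000²·sin(360°/16) = 110.21 mm²); the cube at (0.5, 14) does not reach this height (z outside [5.5, 23]); Merging all regions: only the r=6 cylinder is present, so the union is just that shape — area = 110.21 mm². At z = 20.48: the cylinder is not intersected at this z (z outside [0, 18]); the cube at (0.5, 14) (footprint 8.5×12) is included at this height (area 102.00 mm²); Combining (union): only the 8.5×12 cube at (0.5, 14) is present, so the union is just that shape — area = 102.00 mm². Checking containment: at z = 20.48 the cross-section extends beyond the z = 5.12 cross-section by about 102.00 mm².

part overhangs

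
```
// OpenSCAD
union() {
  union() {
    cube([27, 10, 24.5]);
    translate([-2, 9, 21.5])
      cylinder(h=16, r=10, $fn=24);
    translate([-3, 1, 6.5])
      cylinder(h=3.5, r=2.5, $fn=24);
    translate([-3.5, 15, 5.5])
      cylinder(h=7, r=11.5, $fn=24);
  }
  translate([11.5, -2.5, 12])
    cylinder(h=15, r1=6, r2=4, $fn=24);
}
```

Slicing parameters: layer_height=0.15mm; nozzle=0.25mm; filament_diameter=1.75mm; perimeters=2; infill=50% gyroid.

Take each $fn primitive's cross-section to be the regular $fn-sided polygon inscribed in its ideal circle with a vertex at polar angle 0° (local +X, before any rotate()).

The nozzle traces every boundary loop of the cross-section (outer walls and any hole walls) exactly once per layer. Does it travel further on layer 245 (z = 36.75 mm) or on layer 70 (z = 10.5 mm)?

layer 70 (z = 10.5 mm)

Layer 245 (z = 36.75): the cube does not reach this height (z outside [0, 24.5]); the r=10 cylinder at (-2, 9) gives a regular 24-gon of circumradius 10 (constant along its height) (perimeter = 2·24·10.000·sin(180°/24) = 62.65 mm); the cylinder at (-3, 1) is not intersected at this z (z outside [6.5, 10]); the cylinder at (-3.5, 15) does not reach this height (z outside [5.5, 12.5]); Merging all regions: only the r=10 cylinder at (-2, 9) is present, so the union is just that shape — boundary = 62.65 mm; the cone at (11.5, -2.5) is absent (z outside [12, 27]); Taking the union: only that combined region is present, so the union is just that shape — boundary = 62.65 mm. So its perimeter = 62.65 mm. Layer 70 (z = 10.5): the cube is present — its section is the full 27×10 rectangle (perimeter 74.00 mm); the cylinder at (-2, 9) does not reach this height (z outside [21.5, 37.5]); the cylinder at (-3, 1) is absent (z outside [6.5, 10]); the cylinder at (-3.5, 15): section is a regular 24-gon, circumradius r=11.5 (perimeter = 2·24·11.500·sin(180°/24) = 72.05 mm); Taking the union: the regions partially overlap (shared area 25.51 mm²), so the edge portions inside another operand are dropped and the merged outline is re-measured after clipping — boundary = 124.14 mm; the cone at (11.5, -2.5) does not reach this height (z outside [12, 27]); Combining (union): only the result so far is present, so the union is just that shape — boundary = 124.14 mm. So its perimeter = 124.14 mm. Layer 70 is larger (124.14 vs 62.65 mm).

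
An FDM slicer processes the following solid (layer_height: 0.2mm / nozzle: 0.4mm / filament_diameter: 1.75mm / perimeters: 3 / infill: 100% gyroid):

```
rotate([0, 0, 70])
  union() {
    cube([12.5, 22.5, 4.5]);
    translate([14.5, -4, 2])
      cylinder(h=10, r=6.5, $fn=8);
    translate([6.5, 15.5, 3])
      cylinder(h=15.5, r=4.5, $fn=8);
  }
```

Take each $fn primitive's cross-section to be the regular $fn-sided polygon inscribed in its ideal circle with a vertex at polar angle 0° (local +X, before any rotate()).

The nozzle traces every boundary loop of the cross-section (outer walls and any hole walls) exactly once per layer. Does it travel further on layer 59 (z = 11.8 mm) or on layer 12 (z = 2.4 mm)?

layer 12 (z = 2.4 mm)

Layer 59 (z = 11.8): the cube does not reach this height (z outside [0, 4.5]); the r=6.5 cylinder at (14.5, -4) contributes a regular 8-gon of circumradius 6.5 (perimeter = 2·8·6.500·sin(180°/8) = 39.80 mm); the r=4.5 cylinder at (6.5, 15.5) contributes a regular 8-gon of circumradius 4.5 (perimeter = 2·8·4.500·sin(180°/8) = 27.55 mm); Taking the union: the 2 present regions are separate (no shared area or edge), so areas and boundary lengths simply add and each stays a separate island — boundary = 67.35 mm; (rotated 70° about Z; rotation is an isometry so areas/perimeters/island counts are preserved). So its perimeter = 67.35 mm. Layer 12 (z = 2.4): the cube (footprint 12.5×22.5) is included at this height (perimeter 70.00 mm); the r=6.5 cylinder at (14.5, -4) gives a regular 8-gon of circumradius 6.5 (constant along its height) (perimeter = 2·8·6.500·sin(180°/8) = 39.80 mm); the cylinder at (6.5, 15.5) is not intersected at this z (z outside [3, 18.5]); Taking the union: the regions partially overlap (shared area 3.02 mm²), so the edge portions inside another operand are dropped and the merged outline is re-measured after clipping — boundary = 101.83 mm; (rotated 70° about Z; rotation is an isometry so areas/perimeters/island counts are preserved). So its perimeter = 101.83 mm. Layer 12 is larger (101.83 vs 67.35 mm).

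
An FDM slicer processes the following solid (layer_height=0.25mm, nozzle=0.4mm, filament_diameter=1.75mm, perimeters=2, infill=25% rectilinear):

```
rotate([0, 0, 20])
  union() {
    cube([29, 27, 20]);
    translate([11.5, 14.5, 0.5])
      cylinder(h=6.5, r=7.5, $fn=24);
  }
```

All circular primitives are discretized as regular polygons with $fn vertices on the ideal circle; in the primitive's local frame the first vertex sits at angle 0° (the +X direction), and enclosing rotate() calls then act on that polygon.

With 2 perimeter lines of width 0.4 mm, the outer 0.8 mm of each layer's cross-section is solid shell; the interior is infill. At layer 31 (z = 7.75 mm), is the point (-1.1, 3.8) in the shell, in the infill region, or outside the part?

At z = 7.75 mm: the 29×27 cube contributes its full rectangle; the cylinder at (11.5, 14.5) does not reach this height (z outside [0.5, 7]); Combining (union): only the 29×27 cube is present, so the union is just that shape — 1 connected region; (rotated 20° about Z; rotation is an isometry so areas/perimeters/island counts are preserved). Overall, the cross-section is a single solid region. Undo the 20° rotation: the query point maps to (0.266, 3.947) in the un-rotated model frame. The nearest boundary edge runs (0.00, 27.00)→(0.00, 0.00); distance from the point to it = 0.27 mm. The point is inside the cross-section, 0.27 mm from the nearest boundary — within the 0.8 mm shell band (2 × 0.4).

shell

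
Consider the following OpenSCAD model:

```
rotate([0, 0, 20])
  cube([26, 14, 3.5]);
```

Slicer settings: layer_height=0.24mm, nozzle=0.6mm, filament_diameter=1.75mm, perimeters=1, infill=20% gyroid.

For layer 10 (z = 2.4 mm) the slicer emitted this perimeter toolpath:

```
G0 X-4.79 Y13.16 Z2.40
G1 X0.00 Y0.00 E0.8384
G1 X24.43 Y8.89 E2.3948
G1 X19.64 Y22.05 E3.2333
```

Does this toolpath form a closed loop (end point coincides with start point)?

no

Start point (G0): (-4.79, 13.16). End point (last G1): the path does not return to the start — open.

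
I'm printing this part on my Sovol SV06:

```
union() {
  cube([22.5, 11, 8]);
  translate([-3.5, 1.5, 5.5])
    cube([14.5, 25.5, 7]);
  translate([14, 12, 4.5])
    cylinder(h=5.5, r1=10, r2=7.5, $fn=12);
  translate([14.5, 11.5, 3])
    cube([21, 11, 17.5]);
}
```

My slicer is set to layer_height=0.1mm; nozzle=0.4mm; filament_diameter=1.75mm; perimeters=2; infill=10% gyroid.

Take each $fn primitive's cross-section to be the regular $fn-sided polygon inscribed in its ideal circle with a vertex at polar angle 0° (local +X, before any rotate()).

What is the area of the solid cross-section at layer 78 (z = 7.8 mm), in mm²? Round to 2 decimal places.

779.66 mm²

At z = 7.8 mm: the cube (footprint 22.5×11) is included at this height (area 247.50 mm²); the cube at (-3.5, 1.5) (footprint 14.5×25.5) is included at this height (area 369.75 mm²); the cone at (14, 12) contributes a regular 12-gon of circumradius 8.500 (interpolated between r1=10 and r2=7.5 at t=0.600) (area = (12/2)·8.500²·sin(360°/12) = 216.75 mm²); the cube at (14.5, 11.5) is present — its section is the full 21×11 rectangle (area 231.00 mm²); Merging all regions: the regions partially overlap — summed areas 1065.00 mm² minus the doubly-counted overlap 285.34 mm² gives 779.66 mm² — area = 779.66 mm². Overall, the cross-section is a single solid region. Net area = 779.66 mm².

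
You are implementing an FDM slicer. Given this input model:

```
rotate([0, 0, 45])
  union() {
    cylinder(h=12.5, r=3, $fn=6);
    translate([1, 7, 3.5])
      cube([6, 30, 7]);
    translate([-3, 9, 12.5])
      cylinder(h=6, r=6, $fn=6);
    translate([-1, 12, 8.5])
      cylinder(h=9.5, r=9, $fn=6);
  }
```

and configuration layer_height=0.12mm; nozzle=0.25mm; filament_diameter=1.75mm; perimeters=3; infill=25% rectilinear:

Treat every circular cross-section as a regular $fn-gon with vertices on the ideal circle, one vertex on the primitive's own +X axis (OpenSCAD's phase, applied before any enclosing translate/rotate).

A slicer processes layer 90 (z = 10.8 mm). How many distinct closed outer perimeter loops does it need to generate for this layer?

At z = 10.8 mm: the r=3 cylinder gives a regular 6-gon of circumradius 3 (constant along its height); the cube at (1, 7) is absent (z outside [3.5, 10.5]); the cylinder at (-3, 9) is absent (z outside [12.5, 18.5]); the r=9 cylinder at (-1, 12) contributes a regular 6-gon of circumradius 9; Combining (union): the 2 present regions are separate (no shared area or edge), so areas and boundary lengths simply add and each stays a separate island — 2 connected regions; (whole slice rotated 45° about Z — lengths, areas and connectivity unchanged). The result has 2 disconnected regions.

2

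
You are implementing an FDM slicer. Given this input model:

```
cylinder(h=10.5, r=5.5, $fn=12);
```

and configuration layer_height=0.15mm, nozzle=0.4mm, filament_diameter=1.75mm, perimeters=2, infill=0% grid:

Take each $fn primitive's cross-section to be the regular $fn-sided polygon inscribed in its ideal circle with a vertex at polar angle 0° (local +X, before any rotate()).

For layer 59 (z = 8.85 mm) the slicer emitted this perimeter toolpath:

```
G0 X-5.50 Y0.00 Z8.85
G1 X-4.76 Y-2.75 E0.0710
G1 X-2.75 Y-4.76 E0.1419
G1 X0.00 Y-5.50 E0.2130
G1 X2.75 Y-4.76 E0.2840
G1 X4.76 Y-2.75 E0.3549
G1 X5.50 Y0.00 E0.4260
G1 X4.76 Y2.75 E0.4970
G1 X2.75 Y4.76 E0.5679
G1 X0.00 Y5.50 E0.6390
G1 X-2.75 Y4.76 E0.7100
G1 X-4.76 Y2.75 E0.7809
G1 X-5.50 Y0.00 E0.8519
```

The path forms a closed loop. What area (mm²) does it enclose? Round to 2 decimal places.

90.69 mm²

Apply the shoelace formula to the sequence of (X, Y) vertices; enclosed area = 90.69 mm².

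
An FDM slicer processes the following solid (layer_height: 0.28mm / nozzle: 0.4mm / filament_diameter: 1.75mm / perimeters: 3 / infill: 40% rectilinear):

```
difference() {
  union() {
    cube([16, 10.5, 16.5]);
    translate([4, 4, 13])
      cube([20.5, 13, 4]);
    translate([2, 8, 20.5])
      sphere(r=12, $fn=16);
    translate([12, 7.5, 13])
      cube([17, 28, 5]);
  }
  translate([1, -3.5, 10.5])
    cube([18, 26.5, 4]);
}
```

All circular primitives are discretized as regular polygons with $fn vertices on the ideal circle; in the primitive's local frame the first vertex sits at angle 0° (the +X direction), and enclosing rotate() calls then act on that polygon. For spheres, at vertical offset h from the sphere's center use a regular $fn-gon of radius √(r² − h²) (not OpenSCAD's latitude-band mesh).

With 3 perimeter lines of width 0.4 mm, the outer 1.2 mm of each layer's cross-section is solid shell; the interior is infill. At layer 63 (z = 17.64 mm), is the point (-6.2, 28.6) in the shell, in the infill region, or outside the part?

At z = 17.64 mm: the cube is not intersected at this z (z outside [0, 16.5]); the cube at (4, 4) does not reach this height (z outside [13, 17]); the r=12 sphere at (2, 8) slices to a regular 16-gon of circumradius 11.654 (√(r²−h²) with h=2.86 from center); the cube at (12, 7.5) is present — its section is the full 17×28 rectangle; Taking the union: the regions partially overlap (shared area 6.64 mm²), so overlapping operands fuse into one piece — 1 connected region; the cube at (1, -3.5) is absent (z outside [10.5, 14.5]); After the difference (first − rest): none of the subtracted shapes is present at this height, so the result so far is unchanged — 1 connected region. Overall, the cross-section is a single solid region. The nearest boundary edge runs (-6.24, 16.24)→(-2.46, 18.77); distance from the point to it = 10.52 mm. The point is not inside any of the regions above, so it lies outside the cross-section (10.52 mm from the nearest boundary).

outside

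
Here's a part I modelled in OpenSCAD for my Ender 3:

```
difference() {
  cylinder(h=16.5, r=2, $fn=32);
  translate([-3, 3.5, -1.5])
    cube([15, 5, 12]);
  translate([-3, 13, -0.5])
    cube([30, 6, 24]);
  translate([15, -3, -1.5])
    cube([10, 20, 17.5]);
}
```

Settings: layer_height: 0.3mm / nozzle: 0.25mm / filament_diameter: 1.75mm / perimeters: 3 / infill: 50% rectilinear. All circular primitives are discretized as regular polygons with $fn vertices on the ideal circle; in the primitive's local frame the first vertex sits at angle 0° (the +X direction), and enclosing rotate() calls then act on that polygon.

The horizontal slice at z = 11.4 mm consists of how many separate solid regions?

At z = 11.4 mm: the r=2 cylinder gives a regular 32-gon of circumradius 2 (constant along its height); the cube at (-3, 3.5) is not intersected at this z (z outside [-1.5, 10.5]); the 30×6 cube at (-3, 13) contributes its full rectangle; the cube at (15, -3) is present — its section is the full 10×20 rectangle; Taking the first minus the rest: starting from the r=2 cylinder, the 30×6 cube at (-3, 13) misses the remaining region (no effect); the 10×20 cube at (15, -3) misses the remaining region (no effect) — 1 connected region. The result has 1 disconnected region.

1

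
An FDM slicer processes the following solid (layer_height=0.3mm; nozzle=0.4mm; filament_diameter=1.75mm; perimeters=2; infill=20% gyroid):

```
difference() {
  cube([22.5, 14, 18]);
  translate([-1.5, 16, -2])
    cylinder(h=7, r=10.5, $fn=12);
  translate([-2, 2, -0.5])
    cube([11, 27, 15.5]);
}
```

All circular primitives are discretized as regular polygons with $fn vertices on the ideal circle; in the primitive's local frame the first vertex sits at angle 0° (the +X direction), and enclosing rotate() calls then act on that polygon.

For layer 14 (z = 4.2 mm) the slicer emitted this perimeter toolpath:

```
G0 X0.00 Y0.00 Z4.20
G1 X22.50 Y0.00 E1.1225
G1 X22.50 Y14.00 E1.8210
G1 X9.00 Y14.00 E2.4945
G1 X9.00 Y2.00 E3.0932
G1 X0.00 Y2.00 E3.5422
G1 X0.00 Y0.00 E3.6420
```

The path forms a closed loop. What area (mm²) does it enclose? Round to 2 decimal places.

Apply the shoelace formula to the sequence of (X, Y) vertices; enclosed area = 207.00 mm².

207.00 mm²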